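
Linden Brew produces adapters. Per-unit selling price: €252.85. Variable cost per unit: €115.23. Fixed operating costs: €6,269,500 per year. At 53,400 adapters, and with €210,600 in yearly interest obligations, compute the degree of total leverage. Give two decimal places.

Contribution at this volume is 53,400 × €137.62 = €7,348,908.00.
Operating income = contribution − fixed costs = €7,348,908.00 − €6,269,500 = €1,079,408.00. Interest = €210,600.00.
DOL = €7,348,908.00 ÷ €1,079,408.00 = 6.8083; DFL = €1,079,408.00 ÷ €868,808.00 = 1.2424.
Combined leverage = 6.8083 × 1.2424 = 8.4586.

8.46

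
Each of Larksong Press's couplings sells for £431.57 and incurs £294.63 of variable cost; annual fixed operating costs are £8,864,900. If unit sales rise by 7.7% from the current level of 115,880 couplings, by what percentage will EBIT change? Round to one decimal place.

+17.4%

Total contribution margin = 115,880 × £136.94 = £15,868,607.20.
Subtracting fixed costs: EBIT = £15,868,607.20 − £8,864,900 = £7,003,707.20.
Degree of operating leverage = £15,868,607.20 / £7,003,707.20 = 2.2657.
So EBIT moves 2.2657 × (+7.7%) = +17.4%.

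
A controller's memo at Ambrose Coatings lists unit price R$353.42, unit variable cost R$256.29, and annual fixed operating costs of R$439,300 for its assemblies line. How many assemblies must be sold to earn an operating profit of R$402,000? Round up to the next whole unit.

8,662 assemblies

Unit CM = price − variable cost = R$353.42 − R$256.29 = R$97.13.
Need Q such that Q × R$97.13 − R$439,300 = R$402,000, i.e. Q = R$841,300 / R$97.13 = 8,661.59 → 8,662.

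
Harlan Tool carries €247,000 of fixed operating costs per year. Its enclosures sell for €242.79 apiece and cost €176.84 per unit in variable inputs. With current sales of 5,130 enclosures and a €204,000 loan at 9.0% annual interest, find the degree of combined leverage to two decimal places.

Total contribution margin = 5,130 × €65.95 = €338,323.50.
Operating income = contribution − fixed costs = €338,323.50 − €247,000 = €91,323.50. Interest = €18,360.00, so EBIT − I = €72,963.50.
Degree of total leverage = total CM / (EBIT − interest) = €338,323.50 / €72,963.50 = 4.6369.

4.64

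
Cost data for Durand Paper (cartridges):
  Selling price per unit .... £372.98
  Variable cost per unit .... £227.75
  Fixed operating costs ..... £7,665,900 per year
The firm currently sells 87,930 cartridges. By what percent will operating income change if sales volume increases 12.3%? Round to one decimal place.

Total contribution margin = 87,930 × £145.23 = £12,770,073.90.
Operating income = contribution − fixed costs = £12,770,073.90 − £7,665,900 = £5,104,173.90.
So DOL = total CM / EBIT = £12,770,073.90 / £5,104,173.90 = 2.5019.
Operating income changes by 2.5019 × +12.3% = +30.8%.

+30.8%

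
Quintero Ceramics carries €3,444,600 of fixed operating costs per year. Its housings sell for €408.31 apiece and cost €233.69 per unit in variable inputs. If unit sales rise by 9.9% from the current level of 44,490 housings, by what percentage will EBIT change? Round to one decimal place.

+17.8%

Contribution at this volume is 44,490 × €174.62 = €7,768,843.80.
EBIT = €7,768,843.80 − €3,444,600 = €4,324,243.80.
Degree of operating leverage = €7,768,843.80 / €4,324,243.80 = 1.7966.
%ΔEBIT = DOL × %ΔSales = 1.7966 × +9.9% = +17.8%.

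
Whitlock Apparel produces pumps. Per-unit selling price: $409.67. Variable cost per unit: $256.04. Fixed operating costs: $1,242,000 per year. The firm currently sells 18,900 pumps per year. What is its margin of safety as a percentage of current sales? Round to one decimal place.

57.2%

Each unit contributes $409.67 − $256.04 = $153.63. Break-even units = $1,242,000 ÷ $153.63 = 8,084.36; break-even revenue = 8,084.36 × $409.67 = $3,311,919.16.
Current sales = 18,900 × $409.67 = $7,742,763.00.
Margin of safety = ($7,742,763.00 − $3,311,919.16) ÷ $7,742,763.00 = 57.2%.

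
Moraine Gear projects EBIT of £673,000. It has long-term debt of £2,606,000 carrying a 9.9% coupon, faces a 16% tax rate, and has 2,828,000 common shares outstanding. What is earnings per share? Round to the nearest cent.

£0.12

Interest = £257,994.00, so EBT = £673,000 − £257,994.00 = £415,006.00.
Net income = £415,006.00 × (1 − 0.16) = £348,605.04.
Per share: £348,605.04 / 2,828,000 shares = £0.12.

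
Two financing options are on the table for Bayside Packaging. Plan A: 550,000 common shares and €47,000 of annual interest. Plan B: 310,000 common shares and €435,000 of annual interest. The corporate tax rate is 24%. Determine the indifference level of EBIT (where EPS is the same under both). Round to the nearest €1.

Set EPS_A = EPS_B: (EBIT − €47,000)(1 − 0.24) ÷ 550,000 = (EBIT − €435,000)(1 − 0.24) ÷ 310,000.
The (1 − t) factor cancels: (EBIT − 47,000) × 310,000 = (EBIT − 435,000) × 550,000.
EBIT × (550,000 − 310,000) = 435,000 × 550,000 − 47,000 × 310,000 = 224,680,000,000, so EBIT = 224,680,000,000 ÷ 240,000 = 936,166.67.

€936,167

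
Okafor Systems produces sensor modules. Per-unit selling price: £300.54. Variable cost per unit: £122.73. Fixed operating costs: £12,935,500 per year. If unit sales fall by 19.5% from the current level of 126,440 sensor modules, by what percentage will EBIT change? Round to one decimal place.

At 126,440 units, contribution = 126,440 × £177.81 = £22,482,296.40.
Subtracting fixed costs: EBIT = £22,482,296.40 − £12,935,500 = £9,546,796.40.
DOL = contribution ÷ EBIT = £22,482,296.40 ÷ £9,546,796.40 = 2.3550.
Operating income changes by 2.3550 × -19.5% = -45.9%.

-45.9%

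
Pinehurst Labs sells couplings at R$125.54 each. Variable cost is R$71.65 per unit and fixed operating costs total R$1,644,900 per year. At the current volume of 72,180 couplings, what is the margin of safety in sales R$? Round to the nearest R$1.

R$5,229,584

Unit CM = price − variable cost = R$125.54 − R$71.65 = R$53.89. Break-even units = R$1,644,900 ÷ R$53.89 = 30,523.29; break-even revenue = 30,523.29 × R$125.54 = R$3,831,893.60.
Actual sales revenue = 72,180 × R$125.54 = R$9,061,477.20.
Margin of safety = R$9,061,477.20 − R$3,831,893.60 = R$5,229,584.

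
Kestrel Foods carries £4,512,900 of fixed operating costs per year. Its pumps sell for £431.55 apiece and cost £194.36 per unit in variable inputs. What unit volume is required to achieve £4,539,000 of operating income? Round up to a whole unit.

Contribution margin per unit = £431.55 − £194.36 = £237.19.
Required volume = (fixed costs + target profit) ÷ CM = (£4,512,900 + £4,539,000) ÷ £237.19 = 38,163.08, so 38,164 pumps.

38,164 pumps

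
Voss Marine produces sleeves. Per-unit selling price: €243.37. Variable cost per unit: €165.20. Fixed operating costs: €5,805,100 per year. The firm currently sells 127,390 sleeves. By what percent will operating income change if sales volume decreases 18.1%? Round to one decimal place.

-43.4%

Contribution at this volume is 127,390 × €78.17 = €9,958,076.30.
Operating income = contribution − fixed costs = €9,958,076.30 − €5,805,100 = €4,152,976.30.
Degree of operating leverage = €9,958,076.30 / €4,152,976.30 = 2.3978.
%ΔEBIT = DOL × %ΔSales = 2.3978 × -18.1% = -43.4%.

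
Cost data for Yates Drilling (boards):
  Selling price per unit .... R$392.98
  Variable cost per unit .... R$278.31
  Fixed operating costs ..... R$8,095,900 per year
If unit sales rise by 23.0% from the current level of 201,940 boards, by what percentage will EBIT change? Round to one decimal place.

+35.4%

At 201,940 units, contribution = 201,940 × R$114.67 = R$23,156,459.80.
EBIT = R$23,156,459.80 − R$8,095,900 = R$15,060,559.80.
So DOL = total CM / EBIT = R$23,156,459.80 / R$15,060,559.80 = 1.5376.
%ΔEBIT = DOL × %ΔSales = 1.5376 × +23.0% = +35.4%.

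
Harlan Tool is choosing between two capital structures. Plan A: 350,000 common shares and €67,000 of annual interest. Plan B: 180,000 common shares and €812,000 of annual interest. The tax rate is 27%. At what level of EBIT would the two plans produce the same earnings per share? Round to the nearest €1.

At indifference, (EBIT − 67,000)(1 − t)/350,000 = (EBIT − 812,000)(1 − t)/180,000.
Cancelling (1 − t) and cross-multiplying: 180,000·(EBIT − 67,000) = 350,000·(EBIT − 812,000).
Solving, EBIT = (812,000·350,000 − 67,000·180,000) / (350,000 − 180,000) = 272,140,000,000 / 170,000 = 1,600,823.53.

€1,600,824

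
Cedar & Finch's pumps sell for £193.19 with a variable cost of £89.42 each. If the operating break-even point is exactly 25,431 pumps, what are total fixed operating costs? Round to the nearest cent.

Unit CM = price − variable cost = £193.19 − £89.42 = £103.77.
Since BE = FC / CM, FC = 25,431 × £103.77 = £2,638,974.87.

£2,638,974.87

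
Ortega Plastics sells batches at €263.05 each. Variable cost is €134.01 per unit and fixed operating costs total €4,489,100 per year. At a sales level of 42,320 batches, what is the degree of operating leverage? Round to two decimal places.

Contribution at this volume is 42,320 × €129.04 = €5,460,972.80.
Operating income = contribution − fixed costs = €5,460,972.80 − €4,489,100 = €971,872.80.
So DOL = total CM / EBIT = €5,460,972.80 / €971,872.80 = 5.6190.

5.62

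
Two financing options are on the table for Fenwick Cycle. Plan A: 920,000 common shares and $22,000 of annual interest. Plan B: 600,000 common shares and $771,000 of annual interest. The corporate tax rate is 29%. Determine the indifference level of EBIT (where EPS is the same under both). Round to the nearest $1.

Set EPS_A = EPS_B: (EBIT − $22,000)(1 − 0.29) ÷ 920,000 = (EBIT − $771,000)(1 − 0.29) ÷ 600,000.
The (1 − t) factor cancels: (EBIT − 22,000) × 600,000 = (EBIT − 771,000) × 920,000.
Solving, EBIT = (771,000·920,000 − 22,000·600,000) / (920,000 − 600,000) = 696,120,000,000 / 320,000 = 2,175,375.00.

$2,175,375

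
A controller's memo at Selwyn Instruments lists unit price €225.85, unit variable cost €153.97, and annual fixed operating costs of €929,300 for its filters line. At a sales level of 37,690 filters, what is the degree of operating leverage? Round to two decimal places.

1.52

Total contribution margin = 37,690 × €71.88 = €2,709,157.20.
Subtracting fixed costs: EBIT = €2,709,157.20 − €929,300 = €1,779,857.20.
Degree of operating leverage = €2,709,157.20 / €1,779,857.20 = 1.5221.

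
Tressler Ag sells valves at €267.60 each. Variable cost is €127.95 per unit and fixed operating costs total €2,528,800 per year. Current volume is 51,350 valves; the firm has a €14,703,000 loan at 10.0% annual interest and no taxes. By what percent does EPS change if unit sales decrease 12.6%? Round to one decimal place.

-28.5%

Contribution at this volume is 51,350 × €139.65 = €7,171,027.50.
Subtracting fixed costs: EBIT = €7,171,027.50 − €2,528,800 = €4,642,227.50.
Interest = €1,470,300.00, so EBIT − I = €3,171,927.50.
DCL = total CM / (EBIT − I) = €7,171,027.50 / €3,171,927.50 = 2.2608.
%ΔEPS = DCL × %ΔSales = 2.2608 × -12.6% = -28.5%.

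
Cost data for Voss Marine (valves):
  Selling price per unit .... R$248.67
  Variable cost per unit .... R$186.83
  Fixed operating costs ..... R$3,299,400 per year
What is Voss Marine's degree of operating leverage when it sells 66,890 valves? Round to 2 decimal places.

4.94

Total contribution margin = 66,890 × R$61.84 = R$4,136,477.60.
Operating income = contribution − fixed costs = R$4,136,477.60 − R$3,299,400 = R$837,077.60.
So DOL = total CM / EBIT = R$4,136,477.60 / R$837,077.60 = 4.9416.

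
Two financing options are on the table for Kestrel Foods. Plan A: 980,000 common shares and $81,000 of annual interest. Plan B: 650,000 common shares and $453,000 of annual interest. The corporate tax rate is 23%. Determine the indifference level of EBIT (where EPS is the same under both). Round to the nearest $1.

At indifference, (EBIT − 81,000)(1 − t)/980,000 = (EBIT − 453,000)(1 − t)/650,000.
Cancelling (1 − t) and cross-multiplying: 650,000·(EBIT − 81,000) = 980,000·(EBIT − 453,000).
Solving, EBIT = (453,000·980,000 − 81,000·650,000) / (980,000 − 650,000) = 391,290,000,000 / 330,000 = 1,185,727.27.

$1,185,727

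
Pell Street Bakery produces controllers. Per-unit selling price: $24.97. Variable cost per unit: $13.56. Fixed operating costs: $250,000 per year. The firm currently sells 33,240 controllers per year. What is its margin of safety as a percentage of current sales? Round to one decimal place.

Contribution margin per unit = $24.97 − $13.56 = $11.41. Break-even units = $250,000 ÷ $11.41 = 21,910.60; break-even revenue = 21,910.60 × $24.97 = $547,107.80.
Current sales = 33,240 × $24.97 = $830,002.80.
Margin of safety = ($830,002.80 − $547,107.80) ÷ $830,002.80 = 34.1%.

34.1%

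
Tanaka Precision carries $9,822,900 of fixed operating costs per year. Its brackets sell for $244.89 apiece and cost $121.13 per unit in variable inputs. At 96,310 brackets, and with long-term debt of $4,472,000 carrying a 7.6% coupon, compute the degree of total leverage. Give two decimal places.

At 96,310 units, contribution = 96,310 × $123.76 = $11,919,325.60.
Operating income = contribution − fixed costs = $11,919,325.60 − $9,822,900 = $2,096,425.60. Interest = $339,872.00.
DOL = $11,919,325.60 ÷ $2,096,425.60 = 5.6855; DFL = $2,096,425.60 ÷ $1,756,553.60 = 1.1935.
Combined leverage = 5.6855 × 1.1935 = 6.7856.

6.79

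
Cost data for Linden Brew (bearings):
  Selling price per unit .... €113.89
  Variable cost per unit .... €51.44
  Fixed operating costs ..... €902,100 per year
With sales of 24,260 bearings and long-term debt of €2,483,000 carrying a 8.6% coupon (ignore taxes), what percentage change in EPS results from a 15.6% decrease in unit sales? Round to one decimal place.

-59.2%

At 24,260 units, contribution = 24,260 × €62.45 = €1,515,037.00.
EBIT = €1,515,037.00 − €902,100 = €612,937.00.
After interest of €213,538.00, pre-tax earnings = €399,399.00.
DCL = total CM / (EBIT − I) = €1,515,037.00 / €399,399.00 = 3.7933.
%ΔEPS = DCL × %ΔSales = 3.7933 × -15.6% = -59.2%.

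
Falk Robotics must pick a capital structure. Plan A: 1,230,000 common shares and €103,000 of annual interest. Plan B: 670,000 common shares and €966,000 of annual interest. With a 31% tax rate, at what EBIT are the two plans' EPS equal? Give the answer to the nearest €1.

At indifference, (EBIT − 103,000)(1 − t)/1,230,000 = (EBIT − 966,000)(1 − t)/670,000.
Cancelling (1 − t) and cross-multiplying: 670,000·(EBIT − 103,000) = 1,230,000·(EBIT − 966,000).
EBIT × (1,230,000 − 670,000) = 966,000 × 1,230,000 − 103,000 × 670,000 = 1,119,170,000,000, so EBIT = 1,119,170,000,000 ÷ 560,000 = 1,998,517.86.

€1,998,518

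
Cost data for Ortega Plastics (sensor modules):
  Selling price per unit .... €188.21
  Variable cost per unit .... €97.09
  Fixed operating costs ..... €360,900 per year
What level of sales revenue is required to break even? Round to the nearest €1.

€745,445

CM per unit = €188.21 − €97.09 = €91.12; CM ratio = €91.12 / €188.21 = 0.4841.
Break-even sales = FC ÷ CM ratio = €360,900 × €188.21 / €91.12 = €745,445.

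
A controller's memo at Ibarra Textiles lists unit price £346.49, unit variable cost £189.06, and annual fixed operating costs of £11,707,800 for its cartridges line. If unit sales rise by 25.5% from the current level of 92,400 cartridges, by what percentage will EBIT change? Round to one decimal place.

+130.7%

At 92,400 units, contribution = 92,400 × £157.43 = £14,546,532.00.
Operating income = contribution − fixed costs = £14,546,532.00 − £11,707,800 = £2,838,732.00.
Degree of operating leverage = £14,546,532.00 / £2,838,732.00 = 5.1243.
So EBIT moves 5.1243 × (+25.5%) = +130.7%.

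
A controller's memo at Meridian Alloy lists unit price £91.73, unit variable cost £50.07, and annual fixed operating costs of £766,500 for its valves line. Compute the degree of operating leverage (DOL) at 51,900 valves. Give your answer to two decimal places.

1.55

Contribution at this volume is 51,900 × £41.66 = £2,162,154.00.
Operating income = contribution − fixed costs = £2,162,154.00 − £766,500 = £1,395,654.00.
Degree of operating leverage = £2,162,154.00 / £1,395,654.00 = 1.5492.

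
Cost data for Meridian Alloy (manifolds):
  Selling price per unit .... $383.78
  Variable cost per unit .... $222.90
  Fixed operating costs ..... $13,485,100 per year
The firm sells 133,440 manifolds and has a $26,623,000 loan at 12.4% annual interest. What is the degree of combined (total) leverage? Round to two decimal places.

4.59

Total contribution margin = 133,440 × $160.88 = $21,467,827.20.
Operating income = contribution − fixed costs = $21,467,827.20 − $13,485,100 = $7,982,727.20. Interest = $3,301,252.00.
DOL = $21,467,827.20 ÷ $7,982,727.20 = 2.6893; DFL = $7,982,727.20 ÷ $4,681,475.20 = 1.7052.
Combined leverage = 2.6893 × 1.7052 = 4.5858.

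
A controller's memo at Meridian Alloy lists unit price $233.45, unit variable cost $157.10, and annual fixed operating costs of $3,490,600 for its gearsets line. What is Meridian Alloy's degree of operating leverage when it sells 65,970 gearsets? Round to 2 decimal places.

3.26

Contribution at this volume is 65,970 × $76.35 = $5,036,809.50.
Operating income = contribution − fixed costs = $5,036,809.50 − $3,490,600 = $1,546,209.50.
DOL = contribution ÷ EBIT = $5,036,809.50 ÷ $1,546,209.50 = 3.2575.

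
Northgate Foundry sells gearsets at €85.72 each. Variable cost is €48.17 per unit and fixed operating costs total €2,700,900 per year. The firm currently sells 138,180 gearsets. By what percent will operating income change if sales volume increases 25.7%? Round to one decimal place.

+53.6%

Contribution at this volume is 138,180 × €37.55 = €5,188,659.00.
EBIT = €5,188,659.00 − €2,700,900 = €2,487,759.00.
Degree of operating leverage = €5,188,659.00 / €2,487,759.00 = 2.0857.
%ΔEBIT = DOL × %ΔSales = 2.0857 × +25.7% = +53.6%.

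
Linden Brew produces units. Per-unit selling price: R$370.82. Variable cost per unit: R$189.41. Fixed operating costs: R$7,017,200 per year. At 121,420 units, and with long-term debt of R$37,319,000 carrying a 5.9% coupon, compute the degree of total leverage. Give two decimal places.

Total contribution margin = 121,420 × R$181.41 = R$22,026,802.20.
Operating income = contribution − fixed costs = R$22,026,802.20 − R$7,017,200 = R$15,009,602.20. Interest = R$2,201,821.00, so EBIT − I = R$12,807,781.20.
DCL = contribution ÷ (EBIT − I) = R$22,026,802.20 ÷ R$12,807,781.20 = 1.7198.

1.72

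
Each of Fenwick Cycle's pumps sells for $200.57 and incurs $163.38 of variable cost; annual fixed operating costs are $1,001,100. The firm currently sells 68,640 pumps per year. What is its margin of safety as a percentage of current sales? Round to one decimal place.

60.8%

Each unit contributes $200.57 − $163.38 = $37.19. Break-even units = $1,001,100 ÷ $37.19 = 26,918.53; break-even revenue = 26,918.53 × $200.57 = $5,399,048.86.
Actual sales revenue = 68,640 × $200.57 = $13,767,124.80.
Margin of safety = ($13,767,124.80 − $5,399,048.86) ÷ $13,767,124.80 = 60.8%.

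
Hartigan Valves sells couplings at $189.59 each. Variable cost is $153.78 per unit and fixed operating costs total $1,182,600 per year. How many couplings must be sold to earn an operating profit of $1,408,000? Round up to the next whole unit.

Each unit contributes $189.59 − $153.78 = $35.81.
Required volume = (fixed costs + target profit) ÷ CM = ($1,182,600 + $1,408,000) ÷ $35.81 = 72,342.92, so 72,343 couplings.

72,343 couplings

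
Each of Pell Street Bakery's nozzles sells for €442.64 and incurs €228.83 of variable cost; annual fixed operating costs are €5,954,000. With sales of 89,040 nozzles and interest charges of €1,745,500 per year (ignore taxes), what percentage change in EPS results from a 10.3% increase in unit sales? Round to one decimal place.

Total contribution margin = 89,040 × €213.81 = €19,037,642.40.
EBIT = €19,037,642.40 − €5,954,000 = €13,083,642.40.
After interest of €1,745,500.00, pre-tax earnings = €11,338,142.40.
Degree of combined leverage = contribution ÷ (EBIT − I) = €19,037,642.40 ÷ €11,338,142.40 = 1.6791.
%ΔEPS = DCL × %ΔSales = 1.6791 × +10.3% = +17.3%.

+17.3%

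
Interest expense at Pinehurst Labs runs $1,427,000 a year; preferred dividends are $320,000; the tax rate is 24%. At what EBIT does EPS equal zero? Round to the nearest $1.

Grossing the preferred dividend up to pre-tax terms: $320,000 / (1 − 0.24) = $421,052.63.
Financial break-even EBIT = interest + D_p ÷ (1 − t) = $1,427,000 + $421,052.63 = $1,848,052.63.

$1,848,053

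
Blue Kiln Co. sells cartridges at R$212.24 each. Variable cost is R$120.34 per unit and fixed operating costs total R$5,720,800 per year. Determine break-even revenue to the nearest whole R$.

Contribution margin per unit = R$212.24 − R$120.34 = R$91.90, a CM ratio of R$91.90 ÷ R$212.24 = 0.4330.
Break-even revenue = fixed costs × price ÷ CM = R$5,720,800 × R$212.24 ÷ R$91.90 = R$13,211,998.

R$13,211,998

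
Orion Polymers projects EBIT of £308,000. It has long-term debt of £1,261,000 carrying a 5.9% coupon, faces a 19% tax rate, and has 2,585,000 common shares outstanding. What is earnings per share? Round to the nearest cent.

£0.07

Pre-tax income = £308,000 − £74,399.00 = £233,601.00.
After tax at 19%: net income = £233,601.00 × 0.81 = £189,216.81.
EPS = £189,216.81 ÷ 2,585,000 = £0.07.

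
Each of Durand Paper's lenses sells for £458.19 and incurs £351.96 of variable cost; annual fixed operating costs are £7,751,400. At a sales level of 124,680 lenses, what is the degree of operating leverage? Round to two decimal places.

2.41

Total contribution margin = 124,680 × £106.23 = £13,244,756.40.
Operating income = contribution − fixed costs = £13,244,756.40 − £7,751,400 = £5,493,356.40.
DOL = contribution ÷ EBIT = £13,244,756.40 ÷ £5,493,356.40 = 2.4110.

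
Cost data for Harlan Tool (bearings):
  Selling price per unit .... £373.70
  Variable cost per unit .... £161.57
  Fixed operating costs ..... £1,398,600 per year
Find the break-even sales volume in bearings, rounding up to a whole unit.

6,594 bearings

Each unit contributes £373.70 − £161.57 = £212.13.
Break-even Q = £1,398,600 / £212.13 = 6,593.13 → 6,594 bearings.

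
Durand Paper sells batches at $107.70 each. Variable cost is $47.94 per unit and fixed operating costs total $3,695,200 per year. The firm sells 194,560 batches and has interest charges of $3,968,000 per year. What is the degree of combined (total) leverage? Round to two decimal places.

Total contribution margin = 194,560 × $59.76 = $11,626,905.60.
Subtracting fixed costs: EBIT = $11,626,905.60 − $3,695,200 = $7,931,705.60. Interest = $3,968,000.00, so EBIT − I = $3,963,705.60.
DCL = contribution ÷ (EBIT − I) = $11,626,905.60 ÷ $3,963,705.60 = 2.9333.

2.93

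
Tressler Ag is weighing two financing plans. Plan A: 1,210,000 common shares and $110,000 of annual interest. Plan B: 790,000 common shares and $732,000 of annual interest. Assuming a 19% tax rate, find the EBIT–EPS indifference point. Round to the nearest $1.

$1,901,952

Set EPS_A = EPS_B: (EBIT − $110,000)(1 − 0.19) ÷ 1,210,000 = (EBIT − $732,000)(1 − 0.19) ÷ 790,000.
The (1 − t) factor cancels: (EBIT − 110,000) × 790,000 = (EBIT − 732,000) × 1,210,000.
Solving, EBIT = (732,000·1,210,000 − 110,000·790,000) / (1,210,000 − 790,000) = 798,820,000,000 / 420,000 = 1,901,952.38.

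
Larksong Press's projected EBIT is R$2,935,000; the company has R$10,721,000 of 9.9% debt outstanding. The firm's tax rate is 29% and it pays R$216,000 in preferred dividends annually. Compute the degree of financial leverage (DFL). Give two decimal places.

Annual interest charges come to R$1,061,379.00.
Pre-tax preferred-dividend burden = R$216,000 ÷ (1 − 0.29) = R$304,225.35.
DFL = EBIT ÷ [EBIT − I − D_p/(1−t)] = R$2,935,000 ÷ [R$2,935,000 − R$1,061,379.00 − R$304,225.35] = R$2,935,000 ÷ R$1,569,395.65 = 1.8701.

1.87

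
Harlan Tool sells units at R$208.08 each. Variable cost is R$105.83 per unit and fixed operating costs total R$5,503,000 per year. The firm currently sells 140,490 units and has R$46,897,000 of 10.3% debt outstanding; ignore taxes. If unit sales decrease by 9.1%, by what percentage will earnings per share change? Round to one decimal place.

Contribution at this volume is 140,490 × R$102.25 = R$14,365,102.50.
EBIT = R$14,365,102.50 − R$5,503,000 = R$8,862,102.50.
After interest of R$4,830,391.00, pre-tax earnings = R$4,031,711.50.
DCL = total CM / (EBIT − I) = R$14,365,102.50 / R$4,031,711.50 = 3.5630.
EPS therefore changes by 3.5630 × (-9.1%) = -32.4%.

-32.4%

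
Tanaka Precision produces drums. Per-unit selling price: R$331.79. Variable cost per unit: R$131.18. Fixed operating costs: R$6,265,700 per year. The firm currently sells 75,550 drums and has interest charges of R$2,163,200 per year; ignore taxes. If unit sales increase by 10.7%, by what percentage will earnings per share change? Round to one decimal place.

Total contribution margin = 75,550 × R$200.61 = R$15,156,085.50.
Subtracting fixed costs: EBIT = R$15,156,085.50 − R$6,265,700 = R$8,890,385.50.
After interest of R$2,163,200.00, pre-tax earnings = R$6,727,185.50.
Degree of combined leverage = contribution ÷ (EBIT − I) = R$15,156,085.50 ÷ R$6,727,185.50 = 2.2530.
EPS therefore changes by 2.2530 × (+10.7%) = +24.1%.

+24.1%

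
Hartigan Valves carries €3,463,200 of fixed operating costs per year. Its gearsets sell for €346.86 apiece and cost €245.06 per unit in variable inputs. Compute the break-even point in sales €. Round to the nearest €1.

Contribution margin per unit = €346.86 − €245.06 = €101.80, a CM ratio of €101.80 ÷ €346.86 = 0.2935.
Break-even sales = FC ÷ CM ratio = €3,463,200 × €346.86 / €101.80 = €11,800,055.

€11,800,055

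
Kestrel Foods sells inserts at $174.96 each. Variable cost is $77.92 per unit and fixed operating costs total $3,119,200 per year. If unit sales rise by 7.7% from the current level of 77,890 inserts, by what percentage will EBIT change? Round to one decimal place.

+13.1%

Total contribution margin = 77,890 × $97.04 = $7,558,445.60.
EBIT = $7,558,445.60 − $3,119,200 = $4,439,245.60.
So DOL = total CM / EBIT = $7,558,445.60 / $4,439,245.60 = 1.7026.
%ΔEBIT = DOL × %ΔSales = 1.7026 × +7.7% = +13.1%.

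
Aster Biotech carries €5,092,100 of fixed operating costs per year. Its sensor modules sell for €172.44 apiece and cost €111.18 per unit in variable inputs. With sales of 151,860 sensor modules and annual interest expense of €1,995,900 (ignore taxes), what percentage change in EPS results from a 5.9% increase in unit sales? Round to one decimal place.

+24.8%

At 151,860 units, contribution = 151,860 × €61.26 = €9,302,943.60.
EBIT = €9,302,943.60 − €5,092,100 = €4,210,843.60.
Interest = €1,995,900.00, so EBIT − I = €2,214,943.60.
Degree of combined leverage = contribution ÷ (EBIT − I) = €9,302,943.60 ÷ €2,214,943.60 = 4.2001.
EPS therefore changes by 4.2001 × (+5.9%) = +24.8%.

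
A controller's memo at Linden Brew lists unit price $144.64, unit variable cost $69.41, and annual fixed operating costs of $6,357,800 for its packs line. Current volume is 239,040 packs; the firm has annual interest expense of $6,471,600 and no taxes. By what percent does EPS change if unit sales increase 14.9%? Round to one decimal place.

+52.0%

Total contribution margin = 239,040 × $75.23 = $17,982,979.20.
Operating income = contribution − fixed costs = $17,982,979.20 − $6,357,800 = $11,625,179.20.
Interest = $6,471,600.00, so EBIT − I = $5,153,579.20.
Degree of combined leverage = contribution ÷ (EBIT − I) = $17,982,979.20 ÷ $5,153,579.20 = 3.4894.
%ΔEPS = DCL × %ΔSales = 3.4894 × +14.9% = +52.0%.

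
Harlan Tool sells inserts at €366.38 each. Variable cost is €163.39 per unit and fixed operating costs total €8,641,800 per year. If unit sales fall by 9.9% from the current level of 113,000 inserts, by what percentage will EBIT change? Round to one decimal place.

Contribution at this volume is 113,000 × €202.99 = €22,937,870.00.
Subtracting fixed costs: EBIT = €22,937,870.00 − €8,641,800 = €14,296,070.00.
So DOL = total CM / EBIT = €22,937,870.00 / €14,296,070.00 = 1.6045.
%ΔEBIT = DOL × %ΔSales = 1.6045 × -9.9% = -15.9%.

-15.9%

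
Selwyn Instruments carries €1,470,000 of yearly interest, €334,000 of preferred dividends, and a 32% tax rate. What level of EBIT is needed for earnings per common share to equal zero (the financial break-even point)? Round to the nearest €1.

Grossing the preferred dividend up to pre-tax terms: €334,000 / (1 − 0.32) = €491,176.47.
EPS = 0 when EBIT covers interest plus the pre-tax preferred burden: €1,470,000 + €491,176.47 = €1,961,176.47.

€1,961,176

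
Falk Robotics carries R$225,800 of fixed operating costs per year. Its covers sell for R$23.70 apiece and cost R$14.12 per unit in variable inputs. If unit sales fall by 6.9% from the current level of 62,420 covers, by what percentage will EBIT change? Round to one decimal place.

At 62,420 units, contribution = 62,420 × R$9.58 = R$597,983.60.
Operating income = contribution − fixed costs = R$597,983.60 − R$225,800 = R$372,183.60.
Degree of operating leverage = R$597,983.60 / R$372,183.60 = 1.6067.
%ΔEBIT = DOL × %ΔSales = 1.6067 × -6.9% = -11.1%.

-11.1%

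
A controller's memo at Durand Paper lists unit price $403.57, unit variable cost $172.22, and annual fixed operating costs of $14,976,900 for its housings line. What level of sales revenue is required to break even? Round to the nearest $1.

$26,125,902

Contribution margin per unit = $403.57 − $172.22 = $231.35, a CM ratio of $231.35 ÷ $403.57 = 0.5733.
Break-even revenue = fixed costs × price ÷ CM = $14,976,900 × $403.57 ÷ $231.35 = $26,125,902.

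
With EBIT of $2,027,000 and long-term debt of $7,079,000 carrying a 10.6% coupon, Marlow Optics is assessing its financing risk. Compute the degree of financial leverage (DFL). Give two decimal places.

Annual interest charges come to $750,374.00.
DFL = EBIT ÷ (EBIT − I) = $2,027,000 ÷ ($2,027,000 − $750,374.00) = $2,027,000 ÷ $1,276,626.00 = 1.5878.

1.59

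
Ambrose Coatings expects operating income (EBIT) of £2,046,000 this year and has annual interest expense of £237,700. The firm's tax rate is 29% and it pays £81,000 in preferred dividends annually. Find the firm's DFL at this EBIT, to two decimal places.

Interest = £237,700.00.
Pre-tax preferred-dividend burden = £81,000 ÷ (1 − 0.29) = £114,084.51.
DFL = EBIT ÷ [EBIT − I − D_p/(1−t)] = £2,046,000 ÷ [£2,046,000 − £237,700.00 − £114,084.51] = £2,046,000 ÷ £1,694,215.49 = 1.2076.

1.21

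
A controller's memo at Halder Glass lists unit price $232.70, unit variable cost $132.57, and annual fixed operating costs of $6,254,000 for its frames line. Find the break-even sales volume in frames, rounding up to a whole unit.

Contribution margin per unit = $232.70 − $132.57 = $100.13.
Break-even volume = fixed costs ÷ CM per unit = $6,254,000 ÷ $100.13 = 62,458.80, so 62,459 frames.

62,459 frames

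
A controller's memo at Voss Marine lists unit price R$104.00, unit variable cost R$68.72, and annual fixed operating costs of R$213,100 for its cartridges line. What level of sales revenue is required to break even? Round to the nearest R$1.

CM per unit = R$104.00 − R$68.72 = R$35.28; CM ratio = R$35.28 / R$104.00 = 0.3392.
Break-even revenue = fixed costs × price ÷ CM = R$213,100 × R$104.00 ÷ R$35.28 = R$628,186.

R$628,186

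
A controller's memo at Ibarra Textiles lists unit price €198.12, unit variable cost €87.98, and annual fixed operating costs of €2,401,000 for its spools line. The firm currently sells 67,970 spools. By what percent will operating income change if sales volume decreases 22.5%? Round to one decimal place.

-33.1%

At 67,970 units, contribution = 67,970 × €110.14 = €7,486,215.80.
Operating income = contribution − fixed costs = €7,486,215.80 − €2,401,000 = €5,085,215.80.
Degree of operating leverage = €7,486,215.80 / €5,085,215.80 = 1.4722.
So EBIT moves 1.4722 × (-22.5%) = -33.1%.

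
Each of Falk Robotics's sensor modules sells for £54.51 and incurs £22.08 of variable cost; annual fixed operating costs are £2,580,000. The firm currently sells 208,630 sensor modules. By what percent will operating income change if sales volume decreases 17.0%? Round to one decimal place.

Contribution at this volume is 208,630 × £32.43 = £6,765,870.90.
Subtracting fixed costs: EBIT = £6,765,870.90 − £2,580,000 = £4,185,870.90.
DOL = contribution ÷ EBIT = £6,765,870.90 ÷ £4,185,870.90 = 1.6164.
%ΔEBIT = DOL × %ΔSales = 1.6164 × -17.0% = -27.5%.

-27.5%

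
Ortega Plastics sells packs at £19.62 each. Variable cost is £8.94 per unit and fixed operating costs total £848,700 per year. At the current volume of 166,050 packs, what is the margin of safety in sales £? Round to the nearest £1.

Contribution margin per unit = £19.62 − £8.94 = £10.68. Break-even units = £848,700 ÷ £10.68 = 79,466.29; break-even revenue = 79,466.29 × £19.62 = £1,559,128.65.
Actual sales revenue = 166,050 × £19.62 = £3,257,901.00.
Margin of safety = £3,257,901.00 − £1,559,128.65 = £1,698,772.

£1,698,772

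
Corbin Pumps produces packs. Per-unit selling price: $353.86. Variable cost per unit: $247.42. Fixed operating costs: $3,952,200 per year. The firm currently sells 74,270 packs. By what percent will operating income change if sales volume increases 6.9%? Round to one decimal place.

Contribution at this volume is 74,270 × $106.44 = $7,905,298.80.
Subtracting fixed costs: EBIT = $7,905,298.80 − $3,952,200 = $3,953,098.80.
Degree of operating leverage = $7,905,298.80 / $3,953,098.80 = 1.9998.
So EBIT moves 1.9998 × (+6.9%) = +13.8%.

+13.8%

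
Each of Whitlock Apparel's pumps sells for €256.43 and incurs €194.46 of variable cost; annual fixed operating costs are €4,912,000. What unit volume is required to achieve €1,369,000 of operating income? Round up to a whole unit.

101,356 pumps

Each unit contributes €256.43 − €194.46 = €61.97.
Required volume = (fixed costs + target profit) ÷ CM = (€4,912,000 + €1,369,000) ÷ €61.97 = 101,355.49, so 101,356 pumps.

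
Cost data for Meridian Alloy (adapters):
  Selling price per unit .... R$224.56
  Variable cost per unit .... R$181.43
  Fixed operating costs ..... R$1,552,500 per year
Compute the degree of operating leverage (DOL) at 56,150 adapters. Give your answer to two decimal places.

2.79

Contribution at this volume is 56,150 × R$43.13 = R$2,421,749.50.
Operating income = contribution − fixed costs = R$2,421,749.50 − R$1,552,500 = R$869,249.50.
DOL = contribution ÷ EBIT = R$2,421,749.50 ÷ R$869,249.50 = 2.7860.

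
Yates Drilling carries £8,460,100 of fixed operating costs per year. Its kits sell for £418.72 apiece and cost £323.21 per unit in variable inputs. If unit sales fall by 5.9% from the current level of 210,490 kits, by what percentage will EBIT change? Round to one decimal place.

At 210,490 units, contribution = 210,490 × £95.51 = £20,103,899.90.
EBIT = £20,103,899.90 − £8,460,100 = £11,643,799.90.
So DOL = total CM / EBIT = £20,103,899.90 / £11,643,799.90 = 1.7266.
Operating income changes by 1.7266 × -5.9% = -10.2%.

-10.2%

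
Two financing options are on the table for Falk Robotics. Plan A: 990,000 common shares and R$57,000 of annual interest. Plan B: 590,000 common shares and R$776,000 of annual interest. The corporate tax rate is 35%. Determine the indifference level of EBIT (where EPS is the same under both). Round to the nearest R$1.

R$1,836,525

At indifference, (EBIT − 57,000)(1 − t)/990,000 = (EBIT − 776,000)(1 − t)/590,000.
Cancelling (1 − t) and cross-multiplying: 590,000·(EBIT − 57,000) = 990,000·(EBIT − 776,000).
Solving, EBIT = (776,000·990,000 − 57,000·590,000) / (990,000 − 590,000) = 734,610,000,000 / 400,000 = 1,836,525.00.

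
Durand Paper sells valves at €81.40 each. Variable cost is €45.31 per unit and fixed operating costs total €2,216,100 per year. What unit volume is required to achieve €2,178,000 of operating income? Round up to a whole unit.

Each unit contributes €81.40 − €45.31 = €36.09.
Need Q such that Q × €36.09 − €2,216,100 = €2,178,000, i.e. Q = €4,394,100 / €36.09 = 121,753.95 → 121,754.

121,754 valves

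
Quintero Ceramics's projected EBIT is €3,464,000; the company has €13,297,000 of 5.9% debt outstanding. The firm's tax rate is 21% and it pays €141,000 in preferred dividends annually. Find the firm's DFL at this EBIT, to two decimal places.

Annual interest charges come to €784,523.00.
Preferred dividends grossed up pre-tax: €141,000 / (1 − 0.21) = €178,481.01.
DFL = EBIT ÷ [EBIT − I − D_p/(1−t)] = €3,464,000 ÷ [€3,464,000 − €784,523.00 − €178,481.01] = €3,464,000 ÷ €2,500,995.99 = 1.3850.

1.39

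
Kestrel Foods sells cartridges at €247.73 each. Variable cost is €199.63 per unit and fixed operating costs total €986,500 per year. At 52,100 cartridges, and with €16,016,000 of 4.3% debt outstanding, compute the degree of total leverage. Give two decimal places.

At 52,100 units, contribution = 52,100 × €48.10 = €2,506,010.00.
EBIT = €2,506,010.00 − €986,500 = €1,519,510.00. Interest = €688,688.00.
DOL = €2,506,010.00 ÷ €1,519,510.00 = 1.6492; DFL = €1,519,510.00 ÷ €830,822.00 = 1.8289.
Combined leverage = 1.6492 × 1.8289 = 3.0162.

3.02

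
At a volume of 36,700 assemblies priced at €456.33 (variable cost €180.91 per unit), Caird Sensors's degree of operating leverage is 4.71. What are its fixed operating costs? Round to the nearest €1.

Total contribution margin = 36,700 × €275.42 = €10,107,914.00.
DOL = contribution / EBIT, so EBIT = €10,107,914.00 / 4.71 = €2,146,053.93.
Fixed costs = CM − EBIT = €10,107,914.00 − €2,146,053.93 = €7,961,860.

€7,961,860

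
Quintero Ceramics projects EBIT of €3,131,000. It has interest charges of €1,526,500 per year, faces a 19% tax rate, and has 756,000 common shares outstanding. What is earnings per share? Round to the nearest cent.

€1.72

Interest = €1,526,500.00, so EBT = €3,131,000 − €1,526,500.00 = €1,604,500.00.
Net income = €1,604,500.00 × (1 − 0.19) = €1,299,645.00.
EPS = €1,299,645.00 ÷ 756,000 = €1.72.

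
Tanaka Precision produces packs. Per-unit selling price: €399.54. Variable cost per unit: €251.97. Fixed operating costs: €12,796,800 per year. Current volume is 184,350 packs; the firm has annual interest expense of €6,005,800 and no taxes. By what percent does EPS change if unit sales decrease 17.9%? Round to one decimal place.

Total contribution margin = 184,350 × €147.57 = €27,204,529.50.
EBIT = €27,204,529.50 − €12,796,800 = €14,407,729.50.
After interest of €6,005,800.00, pre-tax earnings = €8,401,929.50.
DCL = total CM / (EBIT − I) = €27,204,529.50 / €8,401,929.50 = 3.2379.
%ΔEPS = DCL × %ΔSales = 3.2379 × -17.9% = -58.0%.

-58.0%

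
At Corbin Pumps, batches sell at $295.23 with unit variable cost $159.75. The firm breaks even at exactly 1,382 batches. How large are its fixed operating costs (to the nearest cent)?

$187,233.36

Each unit contributes $295.23 − $159.75 = $135.48.
Fixed costs = break-even units × CM = 1,382 × $135.48 = $187,233.36.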